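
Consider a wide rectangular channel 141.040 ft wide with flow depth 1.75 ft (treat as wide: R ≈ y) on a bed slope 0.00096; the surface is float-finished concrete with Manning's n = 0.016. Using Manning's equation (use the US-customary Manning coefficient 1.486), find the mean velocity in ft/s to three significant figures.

4.18 ft/s

A = b·y = 141.040 × 1.75 = 246.8 ft²
Wide channel: R ≈ y = 1.75 ft
Q = (1.486/n)·A·R^(2/3)·S^(1/2) = (1.486/0.016) × 246.8 × 1.750^(2/3) × 0.00096^(1/2) = 1031 ft³/s
V = Q/A = 1031/246.8 = 4.179 ft/s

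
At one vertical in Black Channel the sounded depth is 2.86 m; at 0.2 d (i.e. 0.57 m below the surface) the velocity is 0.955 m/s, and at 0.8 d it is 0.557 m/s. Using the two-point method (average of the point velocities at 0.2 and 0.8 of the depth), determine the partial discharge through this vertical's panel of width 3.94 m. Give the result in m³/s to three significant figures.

8.52 m³/s

v̄ = (0.955 + 0.557) / 2 = 0.7560 m/s
q = v̄ × d × w = 0.7560 × 2.86 × 3.94 = 8.519 m³/s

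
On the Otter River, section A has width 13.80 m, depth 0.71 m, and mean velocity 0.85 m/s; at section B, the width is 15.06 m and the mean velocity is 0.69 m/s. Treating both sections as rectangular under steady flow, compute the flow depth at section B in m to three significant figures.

0.801 m

Q = A₁V₁ = (13.80×0.71) × 0.85 = 8.328 m³/s
d₂ = Q/(b₂ V₂) = 8.328/(15.06×0.69) = 0.8015 m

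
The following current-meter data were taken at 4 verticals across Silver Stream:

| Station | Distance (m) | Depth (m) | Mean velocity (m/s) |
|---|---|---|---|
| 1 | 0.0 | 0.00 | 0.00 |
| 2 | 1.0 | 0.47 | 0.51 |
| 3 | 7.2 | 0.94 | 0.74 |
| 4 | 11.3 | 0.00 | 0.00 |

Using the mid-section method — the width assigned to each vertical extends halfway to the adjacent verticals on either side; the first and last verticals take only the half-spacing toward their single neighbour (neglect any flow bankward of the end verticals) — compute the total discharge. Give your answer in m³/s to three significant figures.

w_2 = (7.2 − 0.0)/2 = 3.6 m; q_2 = 0.51 × 0.47 × 3.6 = 0.8629 m³/s
w_3 = (11.3 − 1.0)/2 = 5.15 m; q_3 = 0.74 × 0.94 × 5.15 = 3.582 m³/s
Stations 1, 4 contribute zero (depth or velocity is 0).
Q = Σ qᵢ = 4.445 m³/s

4.45 m³/s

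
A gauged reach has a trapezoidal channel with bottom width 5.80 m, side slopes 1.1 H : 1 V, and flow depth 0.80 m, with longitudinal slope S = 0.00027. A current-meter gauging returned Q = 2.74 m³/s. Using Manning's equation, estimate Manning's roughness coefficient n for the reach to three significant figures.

0.0241

A = (b + z·y)·y = (5.80 + 1.1×0.80)×0.80 = 5.344 m²
P = b + 2y√(1+z²) = 5.80 + 2×0.80×√(1+1.1²) = 8.179 m
R = A/P = 5.344/8.179 = 0.6534 m
n = (1/Q)·A·R^(2/3)·S^(1/2) = (1/2.74) × 5.344 × 0.7530 × 0.01643 = 0.02413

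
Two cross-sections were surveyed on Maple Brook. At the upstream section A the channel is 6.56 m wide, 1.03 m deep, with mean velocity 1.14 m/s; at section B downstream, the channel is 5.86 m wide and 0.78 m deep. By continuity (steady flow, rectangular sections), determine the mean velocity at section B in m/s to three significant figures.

Q = A₁V₁ = (6.56×1.03) × 1.14 = 7.703 m³/s
A₂ = 5.86 × 0.78 = 4.571 m²
V₂ = Q/A₂ = 7.703/4.571 = 1.685 m/s

1.69 m/s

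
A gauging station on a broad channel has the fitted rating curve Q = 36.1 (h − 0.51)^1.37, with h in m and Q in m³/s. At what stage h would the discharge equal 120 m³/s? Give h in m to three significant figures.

h − h₀ = (Q/C)^(1/b) = (120/36.1)^(1/1.37) = 2.403 m
h = 0.51 + 2.403 = 2.913 m

2.91 m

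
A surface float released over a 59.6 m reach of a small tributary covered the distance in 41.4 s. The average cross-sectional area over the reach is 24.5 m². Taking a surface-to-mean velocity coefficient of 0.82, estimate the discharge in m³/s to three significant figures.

v_surface = L / t̄ = 59.6 / 41.4 = 1.440 m/s
v_mean = 0.82 × 1.440 = 1.180 m/s
Q = A × v_mean = 24.5 × 1.180 = 28.92 m³/s

28.9 m³/s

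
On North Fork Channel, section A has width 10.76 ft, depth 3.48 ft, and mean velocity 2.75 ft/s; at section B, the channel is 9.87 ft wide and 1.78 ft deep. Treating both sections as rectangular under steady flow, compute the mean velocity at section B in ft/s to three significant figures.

Q = A₁V₁ = (10.76×3.48) × 2.75 = 103.0 ft³/s
A₂ = 9.87 × 1.78 = 17.57 ft²
V₂ = Q/A₂ = 103.0/17.57 = 5.861 ft/s

5.86 ft/s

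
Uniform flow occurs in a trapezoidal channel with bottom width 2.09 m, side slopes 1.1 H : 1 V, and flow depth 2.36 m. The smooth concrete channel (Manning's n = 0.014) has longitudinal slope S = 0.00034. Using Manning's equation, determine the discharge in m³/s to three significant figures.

16.6 m³/s

A = (b + z·y)·y = (2.09 + 1.1×2.36)×2.36 = 11.06 m²
P = b + 2y√(1+z²) = 2.09 + 2×2.36×√(1+1.1²) = 9.107 m
R = A/P = 11.06/9.107 = 1.214 m
Q = (1/n)·A·R^(2/3)·S^(1/2) = (1/0.014) × 11.06 × 1.214^(2/3) × 0.00034^(1/2) = 16.58 m³/s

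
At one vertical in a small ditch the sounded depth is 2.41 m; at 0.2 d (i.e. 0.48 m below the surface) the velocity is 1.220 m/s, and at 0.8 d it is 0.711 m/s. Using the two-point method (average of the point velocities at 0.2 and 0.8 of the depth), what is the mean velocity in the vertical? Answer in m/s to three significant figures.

0.966 m/s

v̄ = (1.220 + 0.711) / 2 = 0.9655 m/s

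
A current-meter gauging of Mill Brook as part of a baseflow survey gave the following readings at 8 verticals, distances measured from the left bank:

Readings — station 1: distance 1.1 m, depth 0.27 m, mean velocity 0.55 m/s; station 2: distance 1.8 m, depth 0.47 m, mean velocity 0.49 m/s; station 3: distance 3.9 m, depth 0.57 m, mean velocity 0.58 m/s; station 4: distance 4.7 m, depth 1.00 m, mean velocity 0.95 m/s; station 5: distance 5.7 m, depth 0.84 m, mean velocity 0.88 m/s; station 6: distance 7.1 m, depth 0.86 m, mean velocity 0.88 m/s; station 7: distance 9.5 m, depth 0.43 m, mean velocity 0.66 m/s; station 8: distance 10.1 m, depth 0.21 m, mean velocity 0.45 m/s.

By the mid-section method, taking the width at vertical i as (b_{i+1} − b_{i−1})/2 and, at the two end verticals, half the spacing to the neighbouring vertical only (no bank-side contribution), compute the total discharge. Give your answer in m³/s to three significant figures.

4.49 m³/s

w_1 = (1.8 − 1.1)/2 = 0.35 m; q_1 = 0.55 × 0.27 × 0.35 = 0.05198 m³/s
w_2 = (3.9 − 1.1)/2 = 1.4 m; q_2 = 0.49 × 0.47 × 1.4 = 0.3224 m³/s
w_3 = (4.7 − 1.8)/2 = 1.45 m; q_3 = 0.58 × 0.57 × 1.45 = 0.4794 m³/s
w_4 = (5.7 − 3.9)/2 = 0.9 m; q_4 = 0.95 × 1.00 × 0.9 = 0.8550 m³/s
w_5 = (7.1 − 4.7)/2 = 1.2 m; q_5 = 0.88 × 0.84 × 1.2 = 0.8870 m³/s
w_6 = (9.5 − 5.7)/2 = 1.9 m; q_6 = 0.88 × 0.86 × 1.9 = 1.438 m³/s
w_7 = (10.1 − 7.1)/2 = 1.5 m; q_7 = 0.66 × 0.43 × 1.5 = 0.4257 m³/s
w_8 = (10.1 − 9.5)/2 = 0.3 m; q_8 = 0.45 × 0.21 × 0.3 = 0.02835 m³/s
Q = Σ qᵢ = 4.488 m³/s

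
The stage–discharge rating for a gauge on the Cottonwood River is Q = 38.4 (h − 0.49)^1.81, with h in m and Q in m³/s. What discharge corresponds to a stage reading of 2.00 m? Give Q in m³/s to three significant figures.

81.0 m³/s

Q = 38.4 × (2.00 − 0.49)^1.81 = 38.4 × 1.51^1.81 = 80.96 m³/s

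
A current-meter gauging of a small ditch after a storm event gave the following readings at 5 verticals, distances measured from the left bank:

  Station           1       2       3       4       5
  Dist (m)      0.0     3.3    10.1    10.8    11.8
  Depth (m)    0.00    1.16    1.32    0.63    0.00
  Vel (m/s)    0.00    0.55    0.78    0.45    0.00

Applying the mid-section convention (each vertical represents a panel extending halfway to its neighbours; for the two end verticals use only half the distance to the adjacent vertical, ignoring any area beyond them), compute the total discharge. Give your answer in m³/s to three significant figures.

7.32 m³/s

w_2 = (10.1 − 0.0)/2 = 5.05 m; q_2 = 0.55 × 1.16 × 5.05 = 3.222 m³/s
w_3 = (10.8 − 3.3)/2 = 3.75 m; q_3 = 0.78 × 1.32 × 3.75 = 3.861 m³/s
w_4 = (11.8 − 10.1)/2 = 0.85 m; q_4 = 0.45 × 0.63 × 0.85 = 0.2410 m³/s
Stations 1, 5 contribute zero (depth or velocity is 0).
Q = Σ qᵢ = 7.324 m³/s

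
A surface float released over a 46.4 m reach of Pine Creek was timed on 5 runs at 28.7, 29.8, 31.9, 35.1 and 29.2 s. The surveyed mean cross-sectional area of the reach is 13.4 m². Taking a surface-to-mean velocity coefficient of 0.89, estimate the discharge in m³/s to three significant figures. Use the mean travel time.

17.9 m³/s

t̄ = (28.7 + 29.8 + 31.9 + 35.1 + 29.2) / 5 = 30.94 s
v_surface = L / t̄ = 46.4 / 30.94 = 1.500 m/s
v_mean = 0.89 × 1.500 = 1.335 m/s
Q = A × v_mean = 13.4 × 1.335 = 17.89 m³/s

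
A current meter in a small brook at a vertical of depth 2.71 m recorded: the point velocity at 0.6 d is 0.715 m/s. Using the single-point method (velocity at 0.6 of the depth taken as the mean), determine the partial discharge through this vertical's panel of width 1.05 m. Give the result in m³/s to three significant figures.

v̄ = v₀.₆ = 0.715 m/s
q = v̄ × d × w = 0.7150 × 2.71 × 1.05 = 2.035 m³/s

2.03 m³/s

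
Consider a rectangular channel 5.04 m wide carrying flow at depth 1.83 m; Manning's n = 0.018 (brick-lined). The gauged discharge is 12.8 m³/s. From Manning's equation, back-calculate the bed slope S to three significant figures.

A = b·y = 5.04 × 1.83 = 9.223 m²
P = b + 2y = 5.04 + 2×1.83 = 8.700 m
R = A/P = 9.223/8.700 = 1.060 m
S = (Q·n / (1·A·R^(2/3)))² = (12.8×0.018 / (1×9.223×1.040))² = 0.0005773

0.000577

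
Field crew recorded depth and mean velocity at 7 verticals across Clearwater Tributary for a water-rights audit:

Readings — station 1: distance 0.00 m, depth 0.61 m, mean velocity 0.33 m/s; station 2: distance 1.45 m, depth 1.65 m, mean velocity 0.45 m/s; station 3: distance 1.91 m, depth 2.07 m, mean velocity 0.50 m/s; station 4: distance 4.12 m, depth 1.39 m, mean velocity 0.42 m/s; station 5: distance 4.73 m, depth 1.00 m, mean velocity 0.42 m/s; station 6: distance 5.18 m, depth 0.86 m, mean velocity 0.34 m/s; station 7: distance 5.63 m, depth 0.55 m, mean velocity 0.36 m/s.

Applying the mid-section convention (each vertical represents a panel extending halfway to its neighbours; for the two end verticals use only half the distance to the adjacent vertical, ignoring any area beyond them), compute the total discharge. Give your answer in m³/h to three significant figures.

12500 m³/h

w_1 = (1.45 − 0.00)/2 = 0.725 m; q_1 = 0.33 × 0.61 × 0.725 = 0.1459 m³/s
w_2 = (1.91 − 0.00)/2 = 0.955 m; q_2 = 0.45 × 1.65 × 0.955 = 0.7091 m³/s
w_3 = (4.12 − 1.45)/2 = 1.335 m; q_3 = 0.50 × 2.07 × 1.335 = 1.382 m³/s
w_4 = (4.73 − 1.91)/2 = 1.41 m; q_4 = 0.42 × 1.39 × 1.41 = 0.8232 m³/s
w_5 = (5.18 − 4.12)/2 = 0.53 m; q_5 = 0.42 × 1.00 × 0.53 = 0.2226 m³/s
w_6 = (5.63 − 4.73)/2 = 0.45 m; q_6 = 0.34 × 0.86 × 0.45 = 0.1316 m³/s
w_7 = (5.63 − 5.18)/2 = 0.225 m; q_7 = 0.36 × 0.55 × 0.225 = 0.04455 m³/s
Q = Σ qᵢ = 3.459 m³/s
= 3.459 × 3600 = 12450 m³/h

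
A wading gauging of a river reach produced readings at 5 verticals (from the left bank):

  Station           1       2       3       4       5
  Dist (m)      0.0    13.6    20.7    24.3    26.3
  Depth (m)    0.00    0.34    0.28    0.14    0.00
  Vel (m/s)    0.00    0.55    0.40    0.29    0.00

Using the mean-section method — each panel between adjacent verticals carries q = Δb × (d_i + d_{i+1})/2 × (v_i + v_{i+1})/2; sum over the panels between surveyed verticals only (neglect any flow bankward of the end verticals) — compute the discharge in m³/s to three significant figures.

1.96 m³/s

Panel 1-2: Δb = 13.6 m, d̄ = (0.00+0.34)/2 = 0.17, v̄ = (0.00+0.55)/2 = 0.275 → q = 13.6×0.17×0.275 = 0.6358 m³/s
Panel 2-3: Δb = 7.1 m, d̄ = (0.34+0.28)/2 = 0.31, v̄ = (0.55+0.40)/2 = 0.475 → q = 7.1×0.31×0.475 = 1.045 m³/s
Panel 3-4: Δb = 3.6 m, d̄ = (0.28+0.14)/2 = 0.21, v̄ = (0.40+0.29)/2 = 0.345 → q = 3.6×0.21×0.345 = 0.2608 m³/s
Panel 4-5: Δb = 2 m, d̄ = (0.14+0.00)/2 = 0.07, v̄ = (0.29+0.00)/2 = 0.145 → q = 2×0.07×0.145 = 0.02030 m³/s
Q = Σ q = 1.962 m³/s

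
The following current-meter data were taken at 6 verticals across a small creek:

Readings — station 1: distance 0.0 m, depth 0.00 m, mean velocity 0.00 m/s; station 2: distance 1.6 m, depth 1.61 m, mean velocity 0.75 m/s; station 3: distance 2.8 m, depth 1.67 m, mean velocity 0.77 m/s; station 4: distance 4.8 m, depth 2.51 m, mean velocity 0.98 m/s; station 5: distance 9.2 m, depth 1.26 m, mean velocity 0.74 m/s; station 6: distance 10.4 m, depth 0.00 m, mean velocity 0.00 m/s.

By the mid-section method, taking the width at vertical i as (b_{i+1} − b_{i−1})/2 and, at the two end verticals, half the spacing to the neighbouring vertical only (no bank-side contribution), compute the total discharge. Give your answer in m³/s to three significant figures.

14.2 m³/s

w_2 = (2.8 − 0.0)/2 = 1.4 m; q_2 = 0.75 × 1.61 × 1.4 = 1.691 m³/s
w_3 = (4.8 − 1.6)/2 = 1.6 m; q_3 = 0.77 × 1.67 × 1.6 = 2.057 m³/s
w_4 = (9.2 − 2.8)/2 = 3.2 m; q_4 = 0.98 × 2.51 × 3.2 = 7.871 m³/s
w_5 = (10.4 − 4.8)/2 = 2.8 m; q_5 = 0.74 × 1.26 × 2.8 = 2.611 m³/s
Stations 1, 6 contribute zero (depth or velocity is 0).
Q = Σ qᵢ = 14.23 m³/s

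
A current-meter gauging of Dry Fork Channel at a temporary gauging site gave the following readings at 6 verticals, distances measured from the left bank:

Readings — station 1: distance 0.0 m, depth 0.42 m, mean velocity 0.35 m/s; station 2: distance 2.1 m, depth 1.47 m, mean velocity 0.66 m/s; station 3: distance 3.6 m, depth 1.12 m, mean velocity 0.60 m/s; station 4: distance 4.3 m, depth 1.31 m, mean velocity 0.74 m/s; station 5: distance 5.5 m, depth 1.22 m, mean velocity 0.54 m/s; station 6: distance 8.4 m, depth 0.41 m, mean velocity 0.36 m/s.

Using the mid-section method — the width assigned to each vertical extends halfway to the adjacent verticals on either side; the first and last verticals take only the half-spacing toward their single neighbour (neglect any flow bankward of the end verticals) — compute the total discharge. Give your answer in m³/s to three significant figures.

w_1 = (2.1 − 0.0)/2 = 1.05 m; q_1 = 0.35 × 0.42 × 1.05 = 0.1544 m³/s
w_2 = (3.6 − 0.0)/2 = 1.8 m; q_2 = 0.66 × 1.47 × 1.8 = 1.746 m³/s
w_3 = (4.3 − 2.1)/2 = 1.1 m; q_3 = 0.60 × 1.12 × 1.1 = 0.7392 m³/s
w_4 = (5.5 − 3.6)/2 = 0.95 m; q_4 = 0.74 × 1.31 × 0.95 = 0.9209 m³/s
w_5 = (8.4 − 4.3)/2 = 2.05 m; q_5 = 0.54 × 1.22 × 2.05 = 1.351 m³/s
w_6 = (8.4 − 5.5)/2 = 1.45 m; q_6 = 0.36 × 0.41 × 1.45 = 0.2140 m³/s
Q = Σ qᵢ = 5.125 m³/s

5.13 m³/s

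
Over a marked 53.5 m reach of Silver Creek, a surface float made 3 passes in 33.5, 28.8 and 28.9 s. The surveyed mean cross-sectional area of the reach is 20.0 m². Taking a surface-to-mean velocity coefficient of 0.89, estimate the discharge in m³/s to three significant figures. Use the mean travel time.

31.3 m³/s

t̄ = (33.5 + 28.8 + 28.9) / 3 = 30.4 s
v_surface = L / t̄ = 53.5 / 30.4 = 1.760 m/s
v_mean = 0.89 × 1.760 = 1.566 m/s
Q = A × v_mean = 20.0 × 1.566 = 31.33 m³/s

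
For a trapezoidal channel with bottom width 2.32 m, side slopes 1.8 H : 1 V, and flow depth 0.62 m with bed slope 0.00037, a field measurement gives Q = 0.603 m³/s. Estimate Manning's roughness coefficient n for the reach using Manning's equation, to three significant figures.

0.0391

A = (b + z·y)·y = (2.32 + 1.8×0.62)×0.62 = 2.130 m²
P = b + 2y√(1+z²) = 2.32 + 2×0.62×√(1+1.8²) = 4.873 m
R = A/P = 2.130/4.873 = 0.4371 m
n = (1/Q)·A·R^(2/3)·S^(1/2) = (1/0.603) × 2.130 × 0.5760 × 0.01924 = 0.03914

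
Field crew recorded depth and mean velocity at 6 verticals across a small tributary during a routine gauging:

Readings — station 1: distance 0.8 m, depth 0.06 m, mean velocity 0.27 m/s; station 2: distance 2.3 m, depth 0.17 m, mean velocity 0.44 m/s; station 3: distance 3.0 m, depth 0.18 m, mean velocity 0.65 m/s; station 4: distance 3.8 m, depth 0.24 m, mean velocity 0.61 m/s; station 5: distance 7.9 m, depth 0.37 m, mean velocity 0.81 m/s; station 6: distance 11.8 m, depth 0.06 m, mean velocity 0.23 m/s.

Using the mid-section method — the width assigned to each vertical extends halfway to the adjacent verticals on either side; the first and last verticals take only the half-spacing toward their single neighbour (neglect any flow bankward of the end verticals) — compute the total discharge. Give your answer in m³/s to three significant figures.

1.77 m³/s

w_1 = (2.3 − 0.8)/2 = 0.75 m; q_1 = 0.27 × 0.06 × 0.75 = 0.01215 m³/s
w_2 = (3.0 − 0.8)/2 = 1.1 m; q_2 = 0.44 × 0.17 × 1.1 = 0.08228 m³/s
w_3 = (3.8 − 2.3)/2 = 0.75 m; q_3 = 0.65 × 0.18 × 0.75 = 0.08775 m³/s
w_4 = (7.9 − 3.0)/2 = 2.45 m; q_4 = 0.61 × 0.24 × 2.45 = 0.3587 m³/s
w_5 = (11.8 − 3.8)/2 = 4 m; q_5 = 0.81 × 0.37 × 4 = 1.199 m³/s
w_6 = (11.8 − 7.9)/2 = 1.95 m; q_6 = 0.23 × 0.06 × 1.95 = 0.02691 m³/s
Q = Σ qᵢ = 1.767 m³/s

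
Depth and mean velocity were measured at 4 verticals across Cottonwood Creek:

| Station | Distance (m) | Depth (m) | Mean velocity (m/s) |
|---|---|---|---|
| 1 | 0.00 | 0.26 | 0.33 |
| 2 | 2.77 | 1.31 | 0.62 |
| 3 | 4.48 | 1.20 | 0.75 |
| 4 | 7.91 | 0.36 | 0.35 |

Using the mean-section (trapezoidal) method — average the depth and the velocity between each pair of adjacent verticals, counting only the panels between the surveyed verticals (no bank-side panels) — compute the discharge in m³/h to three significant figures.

Panel 1-2: Δb = 2.77 m, d̄ = (0.26+1.31)/2 = 0.785, v̄ = (0.33+0.62)/2 = 0.475 → q = 2.77×0.785×0.475 = 1.033 m³/s
Panel 2-3: Δb = 1.71 m, d̄ = (1.31+1.20)/2 = 1.255, v̄ = (0.62+0.75)/2 = 0.685 → q = 1.71×1.255×0.685 = 1.470 m³/s
Panel 3-4: Δb = 3.43 m, d̄ = (1.20+0.36)/2 = 0.78, v̄ = (0.75+0.35)/2 = 0.55 → q = 3.43×0.78×0.55 = 1.471 m³/s
Q = Σ q = 3.974 m³/s
= 3.974 × 3600 = 14310 m³/h

14300 m³/h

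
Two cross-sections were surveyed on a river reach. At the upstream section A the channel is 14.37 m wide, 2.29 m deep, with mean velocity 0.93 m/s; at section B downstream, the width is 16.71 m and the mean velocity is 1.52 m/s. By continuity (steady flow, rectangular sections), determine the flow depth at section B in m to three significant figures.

Q = A₁V₁ = (14.37×2.29) × 0.93 = 30.60 m³/s
d₂ = Q/(b₂ V₂) = 30.60/(16.71×1.52) = 1.205 m

1.20 m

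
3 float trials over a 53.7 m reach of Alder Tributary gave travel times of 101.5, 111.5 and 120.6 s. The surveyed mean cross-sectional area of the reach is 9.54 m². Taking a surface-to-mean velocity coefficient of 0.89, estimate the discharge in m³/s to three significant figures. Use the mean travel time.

t̄ = (101.5 + 111.5 + 120.6) / 3 = 111.2 s
v_surface = L / t̄ = 53.7 / 111.2 = 0.4829 m/s
v_mean = 0.89 × 0.4829 = 0.4298 m/s
Q = A × v_mean = 9.54 × 0.4298 = 4.100 m³/s

4.10 m³/s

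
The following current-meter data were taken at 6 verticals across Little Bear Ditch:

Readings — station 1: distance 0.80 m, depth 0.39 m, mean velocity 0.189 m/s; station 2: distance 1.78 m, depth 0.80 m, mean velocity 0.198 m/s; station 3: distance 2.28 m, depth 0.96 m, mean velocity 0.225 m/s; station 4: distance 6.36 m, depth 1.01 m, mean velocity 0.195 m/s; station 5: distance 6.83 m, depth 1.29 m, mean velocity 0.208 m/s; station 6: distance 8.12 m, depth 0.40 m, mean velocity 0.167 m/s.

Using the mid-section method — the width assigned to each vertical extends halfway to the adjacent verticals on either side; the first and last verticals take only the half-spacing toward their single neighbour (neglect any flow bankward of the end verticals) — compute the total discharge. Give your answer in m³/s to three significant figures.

w_1 = (1.78 − 0.80)/2 = 0.49 m; q_1 = 0.189 × 0.39 × 0.49 = 0.03612 m³/s
w_2 = (2.28 − 0.80)/2 = 0.74 m; q_2 = 0.198 × 0.80 × 0.74 = 0.1172 m³/s
w_3 = (6.36 − 1.78)/2 = 2.29 m; q_3 = 0.225 × 0.96 × 2.29 = 0.4946 m³/s
w_4 = (6.83 − 2.28)/2 = 2.275 m; q_4 = 0.195 × 1.01 × 2.275 = 0.4481 m³/s
w_5 = (8.12 − 6.36)/2 = 0.88 m; q_5 = 0.208 × 1.29 × 0.88 = 0.2361 m³/s
w_6 = (8.12 − 6.83)/2 = 0.645 m; q_6 = 0.167 × 0.40 × 0.645 = 0.04309 m³/s
Q = Σ qᵢ = 1.375 m³/s

1.38 m³/s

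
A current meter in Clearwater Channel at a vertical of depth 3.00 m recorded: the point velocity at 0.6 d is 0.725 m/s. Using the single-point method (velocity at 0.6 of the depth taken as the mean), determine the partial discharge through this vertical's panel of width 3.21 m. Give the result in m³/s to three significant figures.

6.98 m³/s

v̄ = v₀.₆ = 0.725 m/s
q = v̄ × d × w = 0.7250 × 3.00 × 3.21 = 6.982 m³/s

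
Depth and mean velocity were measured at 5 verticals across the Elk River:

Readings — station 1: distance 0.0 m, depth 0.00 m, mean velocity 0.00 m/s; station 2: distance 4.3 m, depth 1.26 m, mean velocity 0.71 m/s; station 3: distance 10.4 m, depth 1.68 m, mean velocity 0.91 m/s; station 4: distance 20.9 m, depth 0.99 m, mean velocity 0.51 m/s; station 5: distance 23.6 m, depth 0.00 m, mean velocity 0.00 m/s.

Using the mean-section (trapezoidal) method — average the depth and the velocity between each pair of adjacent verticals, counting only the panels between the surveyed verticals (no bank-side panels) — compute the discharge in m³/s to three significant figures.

Panel 1-2: Δb = 4.3 m, d̄ = (0.00+1.26)/2 = 0.63, v̄ = (0.00+0.71)/2 = 0.355 → q = 4.3×0.63×0.355 = 0.9617 m³/s
Panel 2-3: Δb = 6.1 m, d̄ = (1.26+1.68)/2 = 1.47, v̄ = (0.71+0.91)/2 = 0.81 → q = 6.1×1.47×0.81 = 7.263 m³/s
Panel 3-4: Δb = 10.5 m, d̄ = (1.68+0.99)/2 = 1.335, v̄ = (0.91+0.51)/2 = 0.71 → q = 10.5×1.335×0.71 = 9.952 m³/s
Panel 4-5: Δb = 2.7 m, d̄ = (0.99+0.00)/2 = 0.495, v̄ = (0.51+0.00)/2 = 0.255 → q = 2.7×0.495×0.255 = 0.3408 m³/s
Q = Σ q = 18.52 m³/s

18.5 m³/s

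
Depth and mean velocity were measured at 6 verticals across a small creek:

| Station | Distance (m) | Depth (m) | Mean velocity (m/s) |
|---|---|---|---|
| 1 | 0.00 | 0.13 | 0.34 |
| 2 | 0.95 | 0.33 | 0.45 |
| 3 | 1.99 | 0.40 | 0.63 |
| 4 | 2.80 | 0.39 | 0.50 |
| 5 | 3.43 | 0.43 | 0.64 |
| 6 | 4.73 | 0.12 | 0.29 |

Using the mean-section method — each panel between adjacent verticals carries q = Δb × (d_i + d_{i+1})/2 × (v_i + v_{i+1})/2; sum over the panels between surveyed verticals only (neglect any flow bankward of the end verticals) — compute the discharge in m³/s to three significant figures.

0.786 m³/s

Panel 1-2: Δb = 0.95 m, d̄ = (0.13+0.33)/2 = 0.23, v̄ = (0.34+0.45)/2 = 0.395 → q = 0.95×0.23×0.395 = 0.08631 m³/s
Panel 2-3: Δb = 1.04 m, d̄ = (0.33+0.40)/2 = 0.365, v̄ = (0.45+0.63)/2 = 0.54 → q = 1.04×0.365×0.54 = 0.2050 m³/s
Panel 3-4: Δb = 0.81 m, d̄ = (0.40+0.39)/2 = 0.395, v̄ = (0.63+0.50)/2 = 0.565 → q = 0.81×0.395×0.565 = 0.1808 m³/s
Panel 4-5: Δb = 0.63 m, d̄ = (0.39+0.43)/2 = 0.41, v̄ = (0.50+0.64)/2 = 0.57 → q = 0.63×0.41×0.57 = 0.1472 m³/s
Panel 5-6: Δb = 1.3 m, d̄ = (0.43+0.12)/2 = 0.275, v̄ = (0.64+0.29)/2 = 0.465 → q = 1.3×0.275×0.465 = 0.1662 m³/s
Q = Σ q = 0.7855 m³/s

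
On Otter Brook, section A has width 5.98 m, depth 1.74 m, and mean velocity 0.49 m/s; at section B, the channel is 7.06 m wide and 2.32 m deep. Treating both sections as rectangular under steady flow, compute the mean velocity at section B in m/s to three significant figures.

0.311 m/s

Q = A₁V₁ = (5.98×1.74) × 0.49 = 5.099 m³/s
A₂ = 7.06 × 2.32 = 16.38 m²
V₂ = Q/A₂ = 5.099/16.38 = 0.3113 m/s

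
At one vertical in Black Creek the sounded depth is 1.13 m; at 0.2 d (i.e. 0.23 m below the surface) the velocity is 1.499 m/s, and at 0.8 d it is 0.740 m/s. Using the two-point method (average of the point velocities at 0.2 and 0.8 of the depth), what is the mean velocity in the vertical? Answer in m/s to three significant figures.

v̄ = (1.499 + 0.740) / 2 = 1.120 m/s

1.12 m/s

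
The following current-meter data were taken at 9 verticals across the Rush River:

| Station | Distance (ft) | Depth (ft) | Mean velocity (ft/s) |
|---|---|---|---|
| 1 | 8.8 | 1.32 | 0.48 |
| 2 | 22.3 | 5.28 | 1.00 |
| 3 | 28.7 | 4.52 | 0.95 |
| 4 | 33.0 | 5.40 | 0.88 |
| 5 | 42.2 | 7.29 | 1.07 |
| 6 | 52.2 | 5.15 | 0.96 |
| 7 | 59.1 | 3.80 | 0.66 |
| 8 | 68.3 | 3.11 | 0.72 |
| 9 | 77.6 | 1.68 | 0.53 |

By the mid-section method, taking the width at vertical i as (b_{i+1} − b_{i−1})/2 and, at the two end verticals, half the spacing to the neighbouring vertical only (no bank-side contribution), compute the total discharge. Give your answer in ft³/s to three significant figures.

274 ft³/s

w_1 = (22.3 − 8.8)/2 = 6.75 ft; q_1 = 0.48 × 1.32 × 6.75 = 4.277 ft³/s
w_2 = (28.7 − 8.8)/2 = 9.95 ft; q_2 = 1.00 × 5.28 × 9.95 = 52.54 ft³/s
w_3 = (33.0 − 22.3)/2 = 5.35 ft; q_3 = 0.95 × 4.52 × 5.35 = 22.97 ft³/s
w_4 = (42.2 − 28.7)/2 = 6.75 ft; q_4 = 0.88 × 5.40 × 6.75 = 32.08 ft³/s
w_5 = (52.2 − 33.0)/2 = 9.6 ft; q_5 = 1.07 × 7.29 × 9.6 = 74.88 ft³/s
w_6 = (59.1 − 42.2)/2 = 8.45 ft; q_6 = 0.96 × 5.15 × 8.45 = 41.78 ft³/s
w_7 = (68.3 − 52.2)/2 = 8.05 ft; q_7 = 0.66 × 3.80 × 8.05 = 20.19 ft³/s
w_8 = (77.6 − 59.1)/2 = 9.25 ft; q_8 = 0.72 × 3.11 × 9.25 = 20.71 ft³/s
w_9 = (77.6 − 68.3)/2 = 4.65 ft; q_9 = 0.53 × 1.68 × 4.65 = 4.140 ft³/s
Q = Σ qᵢ = 273.6 ft³/s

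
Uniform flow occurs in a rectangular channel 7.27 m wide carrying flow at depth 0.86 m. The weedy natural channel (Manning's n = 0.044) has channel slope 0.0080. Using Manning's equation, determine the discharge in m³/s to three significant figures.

A = b·y = 7.27 × 0.86 = 6.252 m²
P = b + 2y = 7.27 + 2×0.86 = 8.990 m
R = A/P = 6.252/8.990 = 0.6955 m
Q = (1/n)·A·R^(2/3)·S^(1/2) = (1/0.044) × 6.252 × 0.6955^(2/3) × 0.0080^(1/2) = 9.976 m³/s

9.98 m³/s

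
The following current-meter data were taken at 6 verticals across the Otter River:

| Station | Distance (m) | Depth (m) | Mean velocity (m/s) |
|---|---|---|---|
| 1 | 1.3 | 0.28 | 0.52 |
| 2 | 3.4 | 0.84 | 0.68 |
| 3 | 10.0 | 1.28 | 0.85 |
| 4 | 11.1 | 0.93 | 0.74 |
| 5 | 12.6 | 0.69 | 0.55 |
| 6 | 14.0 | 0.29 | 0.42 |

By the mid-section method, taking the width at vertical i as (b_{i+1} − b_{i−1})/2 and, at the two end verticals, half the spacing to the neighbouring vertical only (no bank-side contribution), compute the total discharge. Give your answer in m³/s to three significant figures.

w_1 = (3.4 − 1.3)/2 = 1.05 m; q_1 = 0.52 × 0.28 × 1.05 = 0.1529 m³/s
w_2 = (10.0 − 1.3)/2 = 4.35 m; q_2 = 0.68 × 0.84 × 4.35 = 2.485 m³/s
w_3 = (11.1 − 3.4)/2 = 3.85 m; q_3 = 0.85 × 1.28 × 3.85 = 4.189 m³/s
w_4 = (12.6 − 10.0)/2 = 1.3 m; q_4 = 0.74 × 0.93 × 1.3 = 0.8947 m³/s
w_5 = (14.0 − 11.1)/2 = 1.45 m; q_5 = 0.55 × 0.69 × 1.45 = 0.5503 m³/s
w_6 = (14.0 − 12.6)/2 = 0.7 m; q_6 = 0.42 × 0.29 × 0.7 = 0.08526 m³/s
Q = Σ qᵢ = 8.357 m³/s

8.36 m³/s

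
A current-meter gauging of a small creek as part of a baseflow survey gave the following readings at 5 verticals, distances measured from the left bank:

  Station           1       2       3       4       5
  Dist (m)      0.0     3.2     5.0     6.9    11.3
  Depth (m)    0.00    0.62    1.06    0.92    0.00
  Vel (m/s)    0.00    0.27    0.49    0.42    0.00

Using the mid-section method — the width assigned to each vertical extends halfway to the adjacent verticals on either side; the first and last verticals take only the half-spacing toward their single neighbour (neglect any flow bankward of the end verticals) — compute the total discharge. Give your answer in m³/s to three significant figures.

w_2 = (5.0 − 0.0)/2 = 2.5 m; q_2 = 0.27 × 0.62 × 2.5 = 0.4185 m³/s
w_3 = (6.9 − 3.2)/2 = 1.85 m; q_3 = 0.49 × 1.06 × 1.85 = 0.9609 m³/s
w_4 = (11.3 − 5.0)/2 = 3.15 m; q_4 = 0.42 × 0.92 × 3.15 = 1.217 m³/s
Stations 1, 5 contribute zero (depth or velocity is 0).
Q = Σ qᵢ = 2.597 m³/s

2.60 m³/s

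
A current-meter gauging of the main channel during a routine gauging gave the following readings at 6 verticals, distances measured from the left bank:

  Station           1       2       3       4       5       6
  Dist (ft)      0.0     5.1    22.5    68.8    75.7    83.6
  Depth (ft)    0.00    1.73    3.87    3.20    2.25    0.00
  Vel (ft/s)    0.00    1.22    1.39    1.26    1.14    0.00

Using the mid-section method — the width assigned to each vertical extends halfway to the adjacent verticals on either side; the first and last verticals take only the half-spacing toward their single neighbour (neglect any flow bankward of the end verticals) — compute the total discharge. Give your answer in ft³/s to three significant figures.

w_2 = (22.5 − 0.0)/2 = 11.25 ft; q_2 = 1.22 × 1.73 × 11.25 = 23.74 ft³/s
w_3 = (68.8 − 5.1)/2 = 31.85 ft; q_3 = 1.39 × 3.87 × 31.85 = 171.3 ft³/s
w_4 = (75.7 − 22.5)/2 = 26.6 ft; q_4 = 1.26 × 3.20 × 26.6 = 107.3 ft³/s
w_5 = (83.6 − 68.8)/2 = 7.4 ft; q_5 = 1.14 × 2.25 × 7.4 = 18.98 ft³/s
Stations 1, 6 contribute zero (depth or velocity is 0).
Q = Σ qᵢ = 321.3 ft³/s

321 ft³/s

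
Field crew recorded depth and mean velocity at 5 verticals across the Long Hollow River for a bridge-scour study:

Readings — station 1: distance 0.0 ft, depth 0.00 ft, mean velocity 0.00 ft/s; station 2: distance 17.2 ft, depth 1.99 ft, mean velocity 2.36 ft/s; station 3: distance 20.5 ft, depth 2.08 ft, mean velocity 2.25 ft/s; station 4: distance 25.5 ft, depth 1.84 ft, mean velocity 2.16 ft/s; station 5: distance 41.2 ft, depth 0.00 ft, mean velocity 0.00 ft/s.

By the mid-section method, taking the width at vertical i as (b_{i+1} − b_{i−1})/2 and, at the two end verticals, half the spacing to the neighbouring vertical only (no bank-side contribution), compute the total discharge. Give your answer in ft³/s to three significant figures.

109 ft³/s

w_2 = (20.5 − 0.0)/2 = 10.25 ft; q_2 = 2.36 × 1.99 × 10.25 = 48.14 ft³/s
w_3 = (25.5 − 17.2)/2 = 4.15 ft; q_3 = 2.25 × 2.08 × 4.15 = 19.42 ft³/s
w_4 = (41.2 − 20.5)/2 = 10.35 ft; q_4 = 2.16 × 1.84 × 10.35 = 41.14 ft³/s
Stations 1, 5 contribute zero (depth or velocity is 0).
Q = Σ qᵢ = 108.7 ft³/s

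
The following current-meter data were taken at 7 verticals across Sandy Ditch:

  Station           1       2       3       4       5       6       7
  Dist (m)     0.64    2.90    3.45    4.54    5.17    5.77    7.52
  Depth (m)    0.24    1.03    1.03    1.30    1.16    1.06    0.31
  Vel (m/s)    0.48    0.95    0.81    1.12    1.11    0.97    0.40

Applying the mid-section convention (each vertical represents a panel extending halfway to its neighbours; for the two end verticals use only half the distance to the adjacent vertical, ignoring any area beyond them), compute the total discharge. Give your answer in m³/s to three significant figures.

w_1 = (2.90 − 0.64)/2 = 1.13 m; q_1 = 0.48 × 0.24 × 1.13 = 0.1302 m³/s
w_2 = (3.45 − 0.64)/2 = 1.405 m; q_2 = 0.95 × 1.03 × 1.405 = 1.375 m³/s
w_3 = (4.54 − 2.90)/2 = 0.82 m; q_3 = 0.81 × 1.03 × 0.82 = 0.6841 m³/s
w_4 = (5.17 − 3.45)/2 = 0.86 m; q_4 = 1.12 × 1.30 × 0.86 = 1.252 m³/s
w_5 = (5.77 − 4.54)/2 = 0.615 m; q_5 = 1.11 × 1.16 × 0.615 = 0.7919 m³/s
w_6 = (7.52 − 5.17)/2 = 1.175 m; q_6 = 0.97 × 1.06 × 1.175 = 1.208 m³/s
w_7 = (7.52 − 5.77)/2 = 0.875 m; q_7 = 0.40 × 0.31 × 0.875 = 0.1085 m³/s
Q = Σ qᵢ = 5.550 m³/s

5.55 m³/s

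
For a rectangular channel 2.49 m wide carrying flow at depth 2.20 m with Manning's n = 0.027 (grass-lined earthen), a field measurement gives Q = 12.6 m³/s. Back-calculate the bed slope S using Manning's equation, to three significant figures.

0.00524

A = b·y = 2.49 × 2.20 = 5.478 m²
P = b + 2y = 2.49 + 2×2.20 = 6.890 m
R = A/P = 5.478/6.890 = 0.7951 m
S = (Q·n / (1·A·R^(2/3)))² = (12.6×0.027 / (1×5.478×0.8582))² = 0.005236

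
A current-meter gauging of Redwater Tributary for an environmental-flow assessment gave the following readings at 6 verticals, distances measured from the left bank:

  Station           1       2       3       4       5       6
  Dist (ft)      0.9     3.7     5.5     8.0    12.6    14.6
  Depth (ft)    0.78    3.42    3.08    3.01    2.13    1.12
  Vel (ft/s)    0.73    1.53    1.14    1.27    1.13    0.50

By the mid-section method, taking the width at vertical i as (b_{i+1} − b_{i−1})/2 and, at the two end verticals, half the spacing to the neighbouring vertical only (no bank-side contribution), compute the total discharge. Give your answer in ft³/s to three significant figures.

42.5 ft³/s

w_1 = (3.7 − 0.9)/2 = 1.4 ft; q_1 = 0.73 × 0.78 × 1.4 = 0.7972 ft³/s
w_2 = (5.5 − 0.9)/2 = 2.3 ft; q_2 = 1.53 × 3.42 × 2.3 = 12.03 ft³/s
w_3 = (8.0 − 3.7)/2 = 2.15 ft; q_3 = 1.14 × 3.08 × 2.15 = 7.549 ft³/s
w_4 = (12.6 − 5.5)/2 = 3.55 ft; q_4 = 1.27 × 3.01 × 3.55 = 13.57 ft³/s
w_5 = (14.6 − 8.0)/2 = 3.3 ft; q_5 = 1.13 × 2.13 × 3.3 = 7.943 ft³/s
w_6 = (14.6 − 12.6)/2 = 1 ft; q_6 = 0.50 × 1.12 × 1 = 0.5600 ft³/s
Q = Σ qᵢ = 42.45 ft³/s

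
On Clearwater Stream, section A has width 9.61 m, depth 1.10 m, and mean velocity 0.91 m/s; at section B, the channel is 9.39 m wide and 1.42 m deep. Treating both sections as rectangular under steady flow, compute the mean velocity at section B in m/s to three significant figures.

0.721 m/s

Q = A₁V₁ = (9.61×1.10) × 0.91 = 9.620 m³/s
A₂ = 9.39 × 1.42 = 13.33 m²
V₂ = Q/A₂ = 9.620/13.33 = 0.7214 m/s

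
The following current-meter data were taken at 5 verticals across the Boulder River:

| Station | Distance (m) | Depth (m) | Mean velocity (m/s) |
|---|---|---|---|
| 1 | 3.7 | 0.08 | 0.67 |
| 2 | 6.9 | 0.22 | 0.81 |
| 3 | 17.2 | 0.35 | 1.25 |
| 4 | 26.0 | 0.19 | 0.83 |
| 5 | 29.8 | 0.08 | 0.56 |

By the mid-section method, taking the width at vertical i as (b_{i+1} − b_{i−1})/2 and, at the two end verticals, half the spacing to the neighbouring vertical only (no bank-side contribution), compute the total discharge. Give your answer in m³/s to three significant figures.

w_1 = (6.9 − 3.7)/2 = 1.6 m; q_1 = 0.67 × 0.08 × 1.6 = 0.08576 m³/s
w_2 = (17.2 − 3.7)/2 = 6.75 m; q_2 = 0.81 × 0.22 × 6.75 = 1.203 m³/s
w_3 = (26.0 − 6.9)/2 = 9.55 m; q_3 = 1.25 × 0.35 × 9.55 = 4.178 m³/s
w_4 = (29.8 − 17.2)/2 = 6.3 m; q_4 = 0.83 × 0.19 × 6.3 = 0.9935 m³/s
w_5 = (29.8 − 26.0)/2 = 1.9 m; q_5 = 0.56 × 0.08 × 1.9 = 0.08512 m³/s
Q = Σ qᵢ = 6.545 m³/s

6.55 m³/s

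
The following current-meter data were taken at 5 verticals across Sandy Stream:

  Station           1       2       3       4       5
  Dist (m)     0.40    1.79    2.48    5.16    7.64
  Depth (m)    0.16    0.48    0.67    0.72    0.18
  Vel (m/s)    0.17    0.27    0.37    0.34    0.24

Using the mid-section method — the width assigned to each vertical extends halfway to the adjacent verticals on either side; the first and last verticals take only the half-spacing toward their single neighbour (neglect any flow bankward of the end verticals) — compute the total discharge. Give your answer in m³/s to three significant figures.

w_1 = (1.79 − 0.40)/2 = 0.695 m; q_1 = 0.17 × 0.16 × 0.695 = 0.01890 m³/s
w_2 = (2.48 − 0.40)/2 = 1.04 m; q_2 = 0.27 × 0.48 × 1.04 = 0.1348 m³/s
w_3 = (5.16 − 1.79)/2 = 1.685 m; q_3 = 0.37 × 0.67 × 1.685 = 0.4177 m³/s
w_4 = (7.64 − 2.48)/2 = 2.58 m; q_4 = 0.34 × 0.72 × 2.58 = 0.6316 m³/s
w_5 = (7.64 − 5.16)/2 = 1.24 m; q_5 = 0.24 × 0.18 × 1.24 = 0.05357 m³/s
Q = Σ qᵢ = 1.257 m³/s

1.26 m³/s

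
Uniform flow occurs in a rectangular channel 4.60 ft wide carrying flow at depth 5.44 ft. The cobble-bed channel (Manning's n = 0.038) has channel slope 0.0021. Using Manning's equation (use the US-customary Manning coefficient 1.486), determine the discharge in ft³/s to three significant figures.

A = b·y = 4.60 × 5.44 = 25.02 ft²
P = b + 2y = 4.60 + 2×5.44 = 15.48 ft
R = A/P = 25.02/15.48 = 1.617 ft
Q = (1.486/n)·A·R^(2/3)·S^(1/2) = (1.486/0.038) × 25.02 × 1.617^(2/3) × 0.0021^(1/2) = 61.77 ft³/s

61.8 ft³/s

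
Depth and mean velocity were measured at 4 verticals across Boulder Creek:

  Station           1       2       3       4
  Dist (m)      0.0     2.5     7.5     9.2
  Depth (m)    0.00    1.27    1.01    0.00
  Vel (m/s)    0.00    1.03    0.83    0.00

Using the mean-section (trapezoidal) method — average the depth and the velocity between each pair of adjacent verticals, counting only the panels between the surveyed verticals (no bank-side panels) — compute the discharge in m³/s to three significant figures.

6.47 m³/s

Panel 1-2: Δb = 2.5 m, d̄ = (0.00+1.27)/2 = 0.635, v̄ = (0.00+1.03)/2 = 0.515 → q = 2.5×0.635×0.515 = 0.8176 m³/s
Panel 2-3: Δb = 5 m, d̄ = (1.27+1.01)/2 = 1.14, v̄ = (1.03+0.83)/2 = 0.93 → q = 5×1.14×0.93 = 5.301 m³/s
Panel 3-4: Δb = 1.7 m, d̄ = (1.01+0.00)/2 = 0.505, v̄ = (0.83+0.00)/2 = 0.415 → q = 1.7×0.505×0.415 = 0.3563 m³/s
Q = Σ q = 6.475 m³/s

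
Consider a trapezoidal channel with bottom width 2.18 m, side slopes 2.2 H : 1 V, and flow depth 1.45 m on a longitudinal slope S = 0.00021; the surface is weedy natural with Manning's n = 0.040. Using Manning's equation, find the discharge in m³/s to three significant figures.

2.53 m³/s

A = (b + z·y)·y = (2.18 + 2.2×1.45)×1.45 = 7.787 m²
P = b + 2y√(1+z²) = 2.18 + 2×1.45×√(1+2.2²) = 9.188 m
R = A/P = 7.787/9.188 = 0.8474 m
Q = (1/n)·A·R^(2/3)·S^(1/2) = (1/0.040) × 7.787 × 0.8474^(2/3) × 0.00021^(1/2) = 2.526 m³/s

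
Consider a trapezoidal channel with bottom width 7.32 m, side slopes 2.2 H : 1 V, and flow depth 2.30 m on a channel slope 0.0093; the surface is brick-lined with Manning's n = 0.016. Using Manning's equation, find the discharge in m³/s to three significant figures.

A = (b + z·y)·y = (7.32 + 2.2×2.30)×2.30 = 28.47 m²
P = b + 2y√(1+z²) = 7.32 + 2×2.30×√(1+2.2²) = 18.44 m
R = A/P = 28.47/18.44 = 1.544 m
Q = (1/n)·A·R^(2/3)·S^(1/2) = (1/0.016) × 28.47 × 1.544^(2/3) × 0.0093^(1/2) = 229.3 m³/s

229 m³/s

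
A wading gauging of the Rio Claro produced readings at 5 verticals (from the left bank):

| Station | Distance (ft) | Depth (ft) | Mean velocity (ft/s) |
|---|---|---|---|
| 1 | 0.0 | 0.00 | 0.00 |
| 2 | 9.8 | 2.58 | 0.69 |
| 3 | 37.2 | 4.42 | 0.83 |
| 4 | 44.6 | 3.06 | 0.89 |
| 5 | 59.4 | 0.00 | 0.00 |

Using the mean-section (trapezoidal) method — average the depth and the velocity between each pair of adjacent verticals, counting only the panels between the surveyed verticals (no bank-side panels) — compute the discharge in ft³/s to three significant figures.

111 ft³/s

Panel 1-2: Δb = 9.8 ft, d̄ = (0.00+2.58)/2 = 1.29, v̄ = (0.00+0.69)/2 = 0.345 → q = 9.8×1.29×0.345 = 4.361 ft³/s
Panel 2-3: Δb = 27.4 ft, d̄ = (2.58+4.42)/2 = 3.5, v̄ = (0.69+0.83)/2 = 0.76 → q = 27.4×3.5×0.76 = 72.88 ft³/s
Panel 3-4: Δb = 7.4 ft, d̄ = (4.42+3.06)/2 = 3.74, v̄ = (0.83+0.89)/2 = 0.86 → q = 7.4×3.74×0.86 = 23.80 ft³/s
Panel 4-5: Δb = 14.8 ft, d̄ = (3.06+0.00)/2 = 1.53, v̄ = (0.89+0.00)/2 = 0.445 → q = 14.8×1.53×0.445 = 10.08 ft³/s
Q = Σ q = 111.1 ft³/s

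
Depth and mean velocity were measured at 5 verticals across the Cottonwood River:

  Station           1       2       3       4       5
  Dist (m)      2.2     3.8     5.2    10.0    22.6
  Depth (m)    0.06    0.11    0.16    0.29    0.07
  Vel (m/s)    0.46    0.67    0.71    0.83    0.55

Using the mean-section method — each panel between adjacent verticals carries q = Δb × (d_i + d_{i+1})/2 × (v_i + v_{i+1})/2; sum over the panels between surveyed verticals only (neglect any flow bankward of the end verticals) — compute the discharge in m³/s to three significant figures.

Panel 1-2: Δb = 1.6 m, d̄ = (0.06+0.11)/2 = 0.085, v̄ = (0.46+0.67)/2 = 0.565 → q = 1.6×0.085×0.565 = 0.07684 m³/s
Panel 2-3: Δb = 1.4 m, d̄ = (0.11+0.16)/2 = 0.135, v̄ = (0.67+0.71)/2 = 0.69 → q = 1.4×0.135×0.69 = 0.1304 m³/s
Panel 3-4: Δb = 4.8 m, d̄ = (0.16+0.29)/2 = 0.225, v̄ = (0.71+0.83)/2 = 0.77 → q = 4.8×0.225×0.77 = 0.8316 m³/s
Panel 4-5: Δb = 12.6 m, d̄ = (0.29+0.07)/2 = 0.18, v̄ = (0.83+0.55)/2 = 0.69 → q = 12.6×0.18×0.69 = 1.565 m³/s
Q = Σ q = 2.604 m³/s

2.60 m³/s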